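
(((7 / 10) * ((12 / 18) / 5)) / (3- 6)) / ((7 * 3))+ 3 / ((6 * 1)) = 673 / 1350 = 0.50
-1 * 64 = -64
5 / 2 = 2.50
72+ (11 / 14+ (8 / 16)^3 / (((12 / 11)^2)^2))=84622423 / 1161216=72.87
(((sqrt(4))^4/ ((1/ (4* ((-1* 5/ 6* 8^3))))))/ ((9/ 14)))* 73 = -83722240/ 27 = -3100823.70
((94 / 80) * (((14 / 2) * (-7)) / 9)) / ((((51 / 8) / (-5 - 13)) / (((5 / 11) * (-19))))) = -87514 / 561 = -156.00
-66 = -66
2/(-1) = -2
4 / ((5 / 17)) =68 / 5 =13.60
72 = 72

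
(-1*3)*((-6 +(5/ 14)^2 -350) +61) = 173385/ 196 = 884.62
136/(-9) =-136/9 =-15.11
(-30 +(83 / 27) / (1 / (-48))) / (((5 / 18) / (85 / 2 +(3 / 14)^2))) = -6662861 / 245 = -27195.35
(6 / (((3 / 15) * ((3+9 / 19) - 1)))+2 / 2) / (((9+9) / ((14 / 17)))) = 0.60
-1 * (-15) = 15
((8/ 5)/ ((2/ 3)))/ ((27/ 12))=16/ 15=1.07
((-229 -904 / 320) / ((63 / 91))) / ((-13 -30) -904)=40183 / 113640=0.35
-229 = -229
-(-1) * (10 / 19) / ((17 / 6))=60 / 323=0.19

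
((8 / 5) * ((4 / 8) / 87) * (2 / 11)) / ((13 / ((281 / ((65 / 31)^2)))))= 2160328 / 262816125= 0.01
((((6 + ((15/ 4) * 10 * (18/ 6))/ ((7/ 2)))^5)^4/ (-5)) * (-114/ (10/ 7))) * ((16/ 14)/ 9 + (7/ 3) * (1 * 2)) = 3250601321087270175687384000000000.00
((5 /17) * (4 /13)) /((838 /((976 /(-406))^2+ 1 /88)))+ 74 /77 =0.96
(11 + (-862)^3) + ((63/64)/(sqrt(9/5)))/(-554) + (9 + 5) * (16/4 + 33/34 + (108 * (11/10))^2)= -272130160182/425-21 * sqrt(5)/35456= -640306259.25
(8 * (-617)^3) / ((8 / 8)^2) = -1879080904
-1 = -1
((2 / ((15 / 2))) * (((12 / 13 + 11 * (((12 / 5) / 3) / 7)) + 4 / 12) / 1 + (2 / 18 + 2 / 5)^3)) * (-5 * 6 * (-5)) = 175604176 / 1658475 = 105.88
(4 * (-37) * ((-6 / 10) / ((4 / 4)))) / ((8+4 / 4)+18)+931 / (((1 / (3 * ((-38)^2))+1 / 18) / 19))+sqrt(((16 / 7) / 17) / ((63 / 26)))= 4 * sqrt(442) / 357+2068997656 / 6525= 317088.00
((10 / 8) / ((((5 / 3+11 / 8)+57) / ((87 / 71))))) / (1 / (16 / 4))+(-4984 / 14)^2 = 12966497336 / 102311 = 126736.10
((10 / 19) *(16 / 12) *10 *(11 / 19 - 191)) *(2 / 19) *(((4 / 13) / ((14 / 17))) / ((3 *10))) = -1.75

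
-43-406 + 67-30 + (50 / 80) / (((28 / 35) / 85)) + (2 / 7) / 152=-1470839 / 4256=-345.59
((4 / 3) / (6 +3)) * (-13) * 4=-208 / 27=-7.70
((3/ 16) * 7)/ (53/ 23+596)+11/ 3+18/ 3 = 236539/ 24464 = 9.67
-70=-70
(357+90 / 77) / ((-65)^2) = 0.08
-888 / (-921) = 296 / 307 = 0.96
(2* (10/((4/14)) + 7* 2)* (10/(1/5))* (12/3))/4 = 4900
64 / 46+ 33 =791 / 23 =34.39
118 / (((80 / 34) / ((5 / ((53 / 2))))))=9.46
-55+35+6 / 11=-214 / 11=-19.45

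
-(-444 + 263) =181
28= 28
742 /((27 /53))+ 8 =39542 /27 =1464.52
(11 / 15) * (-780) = -572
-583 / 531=-1.10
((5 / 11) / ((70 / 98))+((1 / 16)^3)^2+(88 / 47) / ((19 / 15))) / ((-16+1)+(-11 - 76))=-116159854453 / 5603288154112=-0.02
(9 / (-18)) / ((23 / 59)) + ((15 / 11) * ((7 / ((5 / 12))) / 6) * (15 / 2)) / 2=3298 / 253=13.04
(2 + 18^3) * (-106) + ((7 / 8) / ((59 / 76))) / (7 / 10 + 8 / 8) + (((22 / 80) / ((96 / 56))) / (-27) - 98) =-8039824736591 / 12998880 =-618501.34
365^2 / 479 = 133225 / 479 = 278.13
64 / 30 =32 / 15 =2.13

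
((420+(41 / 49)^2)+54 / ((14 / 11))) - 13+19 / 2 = 2207137 / 4802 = 459.63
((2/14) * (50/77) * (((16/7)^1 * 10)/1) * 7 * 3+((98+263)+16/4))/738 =220735/397782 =0.55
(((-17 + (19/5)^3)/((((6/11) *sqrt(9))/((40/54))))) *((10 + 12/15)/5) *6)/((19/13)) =1805232/11875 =152.02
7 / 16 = 0.44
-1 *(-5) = 5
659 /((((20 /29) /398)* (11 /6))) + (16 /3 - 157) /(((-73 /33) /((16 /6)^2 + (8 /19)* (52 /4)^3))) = 186300714961 /686565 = 271351.90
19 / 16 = 1.19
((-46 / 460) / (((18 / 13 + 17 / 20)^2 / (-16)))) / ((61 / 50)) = 5408000 / 20591221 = 0.26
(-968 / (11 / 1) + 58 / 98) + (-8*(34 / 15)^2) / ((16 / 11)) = -1275217 / 11025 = -115.67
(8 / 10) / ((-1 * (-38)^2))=-1 / 1805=-0.00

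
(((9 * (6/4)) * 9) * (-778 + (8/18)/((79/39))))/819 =-829503/7189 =-115.39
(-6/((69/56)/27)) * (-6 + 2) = 12096/23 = 525.91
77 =77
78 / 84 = 13 / 14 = 0.93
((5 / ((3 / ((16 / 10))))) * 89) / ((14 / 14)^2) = 237.33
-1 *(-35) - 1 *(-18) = 53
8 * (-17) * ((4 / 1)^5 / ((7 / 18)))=-2506752 / 7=-358107.43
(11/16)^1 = 11/16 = 0.69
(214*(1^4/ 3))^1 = 214/ 3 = 71.33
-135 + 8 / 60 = -2023 / 15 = -134.87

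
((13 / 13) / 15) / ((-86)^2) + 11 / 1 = 11.00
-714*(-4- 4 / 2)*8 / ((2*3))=5712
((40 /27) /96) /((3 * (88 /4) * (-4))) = -5 /85536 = -0.00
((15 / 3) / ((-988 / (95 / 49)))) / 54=-0.00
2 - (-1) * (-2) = 0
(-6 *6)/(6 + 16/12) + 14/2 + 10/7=271/77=3.52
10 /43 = 0.23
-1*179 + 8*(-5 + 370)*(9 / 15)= 1573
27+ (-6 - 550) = -529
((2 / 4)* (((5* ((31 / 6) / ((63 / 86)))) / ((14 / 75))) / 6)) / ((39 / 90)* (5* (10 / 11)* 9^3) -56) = 42625 / 3736152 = 0.01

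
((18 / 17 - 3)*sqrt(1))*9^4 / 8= -216513 / 136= -1592.01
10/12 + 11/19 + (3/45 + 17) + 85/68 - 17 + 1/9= 9713/3420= 2.84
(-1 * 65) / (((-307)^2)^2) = -65 / 8882874001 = -0.00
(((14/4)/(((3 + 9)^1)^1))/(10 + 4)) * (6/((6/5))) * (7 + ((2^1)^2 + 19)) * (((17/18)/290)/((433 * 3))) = 0.00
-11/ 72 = -0.15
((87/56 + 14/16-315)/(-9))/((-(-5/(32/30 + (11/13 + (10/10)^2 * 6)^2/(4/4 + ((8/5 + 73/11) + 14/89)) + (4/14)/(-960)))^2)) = -3419084315941282445491603/67110156824391888480000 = -50.95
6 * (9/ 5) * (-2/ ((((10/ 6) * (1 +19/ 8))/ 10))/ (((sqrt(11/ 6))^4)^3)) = -8957952/ 8857805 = -1.01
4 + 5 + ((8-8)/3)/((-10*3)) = 9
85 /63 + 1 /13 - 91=-73361 /819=-89.57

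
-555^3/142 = -170953875/142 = -1203900.53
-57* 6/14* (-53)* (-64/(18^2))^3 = -4124672/413343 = -9.98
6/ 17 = 0.35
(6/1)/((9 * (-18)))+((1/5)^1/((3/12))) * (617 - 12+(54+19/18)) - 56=63721/135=472.01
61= 61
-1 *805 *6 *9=-43470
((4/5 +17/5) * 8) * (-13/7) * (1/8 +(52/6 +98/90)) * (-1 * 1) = 46241/75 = 616.55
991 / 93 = 10.66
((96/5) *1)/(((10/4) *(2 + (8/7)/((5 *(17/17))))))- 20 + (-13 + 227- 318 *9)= -173196/65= -2664.55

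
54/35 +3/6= 2.04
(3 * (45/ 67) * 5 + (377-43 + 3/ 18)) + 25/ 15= 139055/ 402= 345.91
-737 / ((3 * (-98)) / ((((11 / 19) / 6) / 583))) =737 / 1776348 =0.00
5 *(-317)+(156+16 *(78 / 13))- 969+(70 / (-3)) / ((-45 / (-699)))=-23980 / 9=-2664.44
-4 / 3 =-1.33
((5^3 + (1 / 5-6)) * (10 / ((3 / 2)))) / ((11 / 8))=577.94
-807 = -807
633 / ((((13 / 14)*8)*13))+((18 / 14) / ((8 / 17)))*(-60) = -744693 / 4732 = -157.37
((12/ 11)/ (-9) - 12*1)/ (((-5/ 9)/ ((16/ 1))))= 3840/ 11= 349.09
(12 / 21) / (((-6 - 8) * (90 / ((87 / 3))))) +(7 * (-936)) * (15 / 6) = -36117929 / 2205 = -16380.01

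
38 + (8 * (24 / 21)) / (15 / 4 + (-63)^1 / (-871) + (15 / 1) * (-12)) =163048622 / 4296621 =37.95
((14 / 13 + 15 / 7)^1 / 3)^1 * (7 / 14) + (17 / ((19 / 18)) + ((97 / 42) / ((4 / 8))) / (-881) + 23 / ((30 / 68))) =1047538087 / 15232490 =68.77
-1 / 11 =-0.09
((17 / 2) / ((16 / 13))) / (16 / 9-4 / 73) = 145197 / 36224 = 4.01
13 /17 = 0.76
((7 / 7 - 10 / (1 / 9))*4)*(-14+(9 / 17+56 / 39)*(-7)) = 6551468 / 663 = 9881.55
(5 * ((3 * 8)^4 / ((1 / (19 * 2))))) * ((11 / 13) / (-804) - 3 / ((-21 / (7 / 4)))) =13668618240 / 871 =15693017.50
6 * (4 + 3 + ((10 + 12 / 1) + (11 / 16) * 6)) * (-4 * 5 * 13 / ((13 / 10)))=-39750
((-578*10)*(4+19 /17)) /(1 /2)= -59160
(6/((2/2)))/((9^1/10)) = 20/3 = 6.67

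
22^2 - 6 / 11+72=6110 / 11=555.45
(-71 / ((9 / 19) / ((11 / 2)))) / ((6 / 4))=-14839 / 27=-549.59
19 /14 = 1.36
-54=-54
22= 22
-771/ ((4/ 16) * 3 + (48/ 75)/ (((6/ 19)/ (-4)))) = 231300/ 2207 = 104.80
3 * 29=87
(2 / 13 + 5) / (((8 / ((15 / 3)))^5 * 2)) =209375 / 851968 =0.25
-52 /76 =-13 /19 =-0.68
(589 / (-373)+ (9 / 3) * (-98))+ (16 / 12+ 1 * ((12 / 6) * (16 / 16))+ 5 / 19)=-6207842 / 21261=-291.98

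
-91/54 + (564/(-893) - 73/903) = -740443/308826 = -2.40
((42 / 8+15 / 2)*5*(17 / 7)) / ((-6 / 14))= -1445 / 4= -361.25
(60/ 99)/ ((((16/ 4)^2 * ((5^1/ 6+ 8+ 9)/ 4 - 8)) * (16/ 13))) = -13/ 1496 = -0.01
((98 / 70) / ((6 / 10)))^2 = 49 / 9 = 5.44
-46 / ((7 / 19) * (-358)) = 437 / 1253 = 0.35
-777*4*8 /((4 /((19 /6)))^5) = -641309641 /82944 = -7731.84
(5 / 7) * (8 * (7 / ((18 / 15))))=100 / 3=33.33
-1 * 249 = -249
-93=-93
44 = 44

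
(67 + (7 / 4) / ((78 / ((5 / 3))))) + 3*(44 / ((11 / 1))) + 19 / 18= 24989 / 312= 80.09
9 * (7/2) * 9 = 567/2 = 283.50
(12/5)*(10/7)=24/7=3.43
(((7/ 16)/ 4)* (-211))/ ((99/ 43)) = -63511/ 6336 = -10.02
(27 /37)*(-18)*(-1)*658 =319788 /37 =8642.92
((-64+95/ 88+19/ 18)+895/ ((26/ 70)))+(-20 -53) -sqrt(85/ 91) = 23420831/ 10296 -sqrt(7735)/ 91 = 2273.78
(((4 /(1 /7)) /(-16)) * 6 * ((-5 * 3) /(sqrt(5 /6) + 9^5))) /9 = 885735 /2988672343- 5 * sqrt(30) /5977344686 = 0.00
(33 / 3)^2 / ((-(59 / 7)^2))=-1.70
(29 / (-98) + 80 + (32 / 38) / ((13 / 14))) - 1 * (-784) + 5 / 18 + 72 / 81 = 865.78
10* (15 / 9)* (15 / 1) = 250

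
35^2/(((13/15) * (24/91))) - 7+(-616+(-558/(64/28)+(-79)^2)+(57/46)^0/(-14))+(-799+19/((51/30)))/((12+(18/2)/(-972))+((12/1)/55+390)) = 249056631457/23208604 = 10731.22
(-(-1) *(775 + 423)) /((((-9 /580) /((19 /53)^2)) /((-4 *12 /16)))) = 250837240 /8427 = 29765.90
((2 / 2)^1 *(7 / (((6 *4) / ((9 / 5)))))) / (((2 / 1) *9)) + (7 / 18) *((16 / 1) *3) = 4487 / 240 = 18.70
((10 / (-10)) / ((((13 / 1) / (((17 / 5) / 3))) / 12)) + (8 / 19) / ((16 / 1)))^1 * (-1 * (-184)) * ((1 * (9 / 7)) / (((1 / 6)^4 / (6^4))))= -405231791.66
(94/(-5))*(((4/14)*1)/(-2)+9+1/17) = -99734/595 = -167.62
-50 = -50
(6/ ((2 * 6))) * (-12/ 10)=-3/ 5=-0.60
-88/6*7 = -308/3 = -102.67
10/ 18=5/ 9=0.56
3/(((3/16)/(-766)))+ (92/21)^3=-112724128/9261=-12171.92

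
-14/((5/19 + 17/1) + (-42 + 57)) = -266/613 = -0.43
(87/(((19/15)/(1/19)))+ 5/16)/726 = 22685/4193376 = 0.01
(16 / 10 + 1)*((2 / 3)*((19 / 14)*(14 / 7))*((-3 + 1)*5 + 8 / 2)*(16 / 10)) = -7904 / 175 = -45.17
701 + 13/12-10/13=109405/156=701.31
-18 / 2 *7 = -63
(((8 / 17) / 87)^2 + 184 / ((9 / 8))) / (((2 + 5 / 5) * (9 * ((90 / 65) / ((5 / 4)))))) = 968955520 / 177182721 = 5.47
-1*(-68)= 68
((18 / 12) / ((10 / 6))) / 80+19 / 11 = 15299 / 8800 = 1.74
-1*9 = -9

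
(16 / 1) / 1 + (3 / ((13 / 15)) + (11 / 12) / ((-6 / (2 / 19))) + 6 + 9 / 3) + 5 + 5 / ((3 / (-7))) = 193657 / 8892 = 21.78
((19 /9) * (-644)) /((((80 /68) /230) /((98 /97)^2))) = -22974093352 /84681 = -271301.63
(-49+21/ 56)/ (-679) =0.07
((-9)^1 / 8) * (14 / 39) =-21 / 52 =-0.40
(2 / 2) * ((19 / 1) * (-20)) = -380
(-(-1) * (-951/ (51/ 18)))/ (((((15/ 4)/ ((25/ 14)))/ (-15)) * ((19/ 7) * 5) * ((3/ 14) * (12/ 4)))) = 88760/ 323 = 274.80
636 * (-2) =-1272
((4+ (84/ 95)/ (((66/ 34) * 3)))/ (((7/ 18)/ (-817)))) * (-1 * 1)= 3358128/ 385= 8722.41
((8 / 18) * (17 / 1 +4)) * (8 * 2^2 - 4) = 784 / 3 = 261.33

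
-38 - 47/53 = -2061/53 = -38.89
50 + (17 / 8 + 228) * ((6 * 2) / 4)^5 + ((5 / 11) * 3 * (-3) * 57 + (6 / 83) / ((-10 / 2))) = 2035521767 / 36520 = 55737.18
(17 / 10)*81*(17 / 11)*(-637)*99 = -134203797 / 10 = -13420379.70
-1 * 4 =-4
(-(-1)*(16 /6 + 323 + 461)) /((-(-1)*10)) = 236 /3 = 78.67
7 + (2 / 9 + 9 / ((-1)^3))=-16 / 9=-1.78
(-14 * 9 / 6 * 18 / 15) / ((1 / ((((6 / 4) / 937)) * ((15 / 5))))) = -567 / 4685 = -0.12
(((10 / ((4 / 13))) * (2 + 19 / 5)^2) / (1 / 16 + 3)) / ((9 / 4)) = 349856 / 2205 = 158.66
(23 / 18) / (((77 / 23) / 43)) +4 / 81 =205339 / 12474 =16.46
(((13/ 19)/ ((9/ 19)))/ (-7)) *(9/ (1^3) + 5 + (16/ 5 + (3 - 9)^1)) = -104/ 45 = -2.31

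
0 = 0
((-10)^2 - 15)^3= 614125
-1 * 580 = -580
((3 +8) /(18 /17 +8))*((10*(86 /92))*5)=18275 /322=56.75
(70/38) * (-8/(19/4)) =-1120/361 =-3.10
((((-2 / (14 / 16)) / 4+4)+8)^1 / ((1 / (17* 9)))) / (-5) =-2448 / 7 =-349.71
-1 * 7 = -7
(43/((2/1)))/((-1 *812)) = -43/1624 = -0.03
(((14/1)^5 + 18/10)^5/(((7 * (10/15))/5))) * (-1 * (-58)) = 12234252336847885232359694684408463/4375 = 2796400534136659481682216000000.00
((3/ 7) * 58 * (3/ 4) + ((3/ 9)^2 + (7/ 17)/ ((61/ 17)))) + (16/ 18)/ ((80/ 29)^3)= 516801567/ 27328000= 18.91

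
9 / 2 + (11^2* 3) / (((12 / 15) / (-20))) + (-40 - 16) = -18253 / 2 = -9126.50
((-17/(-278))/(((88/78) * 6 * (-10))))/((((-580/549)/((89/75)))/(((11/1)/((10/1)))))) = 0.00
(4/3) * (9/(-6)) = -2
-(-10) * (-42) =-420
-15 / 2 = -7.50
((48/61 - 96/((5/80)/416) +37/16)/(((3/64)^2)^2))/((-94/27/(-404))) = -132094136472829952/8601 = -15357997497131.72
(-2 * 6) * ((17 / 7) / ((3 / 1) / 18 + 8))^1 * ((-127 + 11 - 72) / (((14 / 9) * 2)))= 517752 / 2401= 215.64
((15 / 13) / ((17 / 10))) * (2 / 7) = 300 / 1547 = 0.19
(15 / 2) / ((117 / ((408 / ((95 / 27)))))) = 1836 / 247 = 7.43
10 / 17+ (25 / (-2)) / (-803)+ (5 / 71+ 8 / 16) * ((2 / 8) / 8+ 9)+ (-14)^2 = 12514918403 / 62030144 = 201.76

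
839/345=2.43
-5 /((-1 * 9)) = 5 /9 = 0.56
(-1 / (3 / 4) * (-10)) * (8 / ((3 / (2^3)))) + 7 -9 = 2542 / 9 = 282.44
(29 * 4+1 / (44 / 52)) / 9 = 1289 / 99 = 13.02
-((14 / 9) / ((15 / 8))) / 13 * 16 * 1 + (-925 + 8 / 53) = -925.87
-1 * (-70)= 70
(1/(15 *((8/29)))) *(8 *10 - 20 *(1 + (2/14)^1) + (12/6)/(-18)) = 104197/7560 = 13.78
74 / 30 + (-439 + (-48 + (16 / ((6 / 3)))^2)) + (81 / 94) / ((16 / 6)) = -4739971 / 11280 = -420.21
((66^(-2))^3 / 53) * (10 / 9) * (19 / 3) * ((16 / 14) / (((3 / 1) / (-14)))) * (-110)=475 / 504024726447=0.00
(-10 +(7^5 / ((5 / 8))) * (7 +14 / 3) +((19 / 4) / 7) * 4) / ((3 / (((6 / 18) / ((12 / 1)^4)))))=6588191 / 3919104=1.68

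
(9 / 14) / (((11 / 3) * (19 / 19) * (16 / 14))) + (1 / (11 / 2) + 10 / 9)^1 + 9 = 16547 / 1584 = 10.45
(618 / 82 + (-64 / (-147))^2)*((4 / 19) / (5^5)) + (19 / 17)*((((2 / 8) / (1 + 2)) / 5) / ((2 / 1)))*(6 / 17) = 231548576633 / 60810697237500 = 0.00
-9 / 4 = -2.25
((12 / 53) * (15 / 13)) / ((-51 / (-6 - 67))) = 4380 / 11713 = 0.37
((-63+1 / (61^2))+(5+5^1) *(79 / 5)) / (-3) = -117832 / 3721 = -31.67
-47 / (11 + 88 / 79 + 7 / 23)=-85399 / 22564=-3.78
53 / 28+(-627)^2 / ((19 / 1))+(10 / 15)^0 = 579429 / 28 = 20693.89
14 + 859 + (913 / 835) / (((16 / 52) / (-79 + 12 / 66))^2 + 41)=3796845310274868 / 4349059939195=873.03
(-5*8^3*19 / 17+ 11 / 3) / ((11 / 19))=-2768927 / 561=-4935.70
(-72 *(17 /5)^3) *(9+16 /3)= -5070216 /125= -40561.73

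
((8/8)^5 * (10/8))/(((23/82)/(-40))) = -4100/23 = -178.26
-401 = -401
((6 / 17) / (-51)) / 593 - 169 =-28962715 / 171377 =-169.00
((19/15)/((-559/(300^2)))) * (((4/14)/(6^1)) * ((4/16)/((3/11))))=-104500/11739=-8.90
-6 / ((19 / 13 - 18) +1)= 39 / 101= 0.39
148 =148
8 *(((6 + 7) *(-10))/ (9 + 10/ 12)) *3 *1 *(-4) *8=599040/ 59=10153.22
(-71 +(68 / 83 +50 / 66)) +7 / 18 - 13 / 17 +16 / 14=-134267041 / 1955646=-68.66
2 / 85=0.02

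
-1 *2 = -2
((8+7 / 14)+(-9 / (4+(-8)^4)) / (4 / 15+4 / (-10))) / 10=13967 / 16400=0.85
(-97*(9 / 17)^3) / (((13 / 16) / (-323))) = 21496752 / 3757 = 5721.79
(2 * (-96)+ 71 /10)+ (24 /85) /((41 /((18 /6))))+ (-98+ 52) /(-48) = -183.92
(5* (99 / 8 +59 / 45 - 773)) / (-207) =273353 / 14904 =18.34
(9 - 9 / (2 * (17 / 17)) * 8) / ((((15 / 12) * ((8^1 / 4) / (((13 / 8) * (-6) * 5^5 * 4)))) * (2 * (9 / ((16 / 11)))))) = 1170000 / 11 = 106363.64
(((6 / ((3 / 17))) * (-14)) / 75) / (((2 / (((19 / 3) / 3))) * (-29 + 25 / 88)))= 2992 / 12825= 0.23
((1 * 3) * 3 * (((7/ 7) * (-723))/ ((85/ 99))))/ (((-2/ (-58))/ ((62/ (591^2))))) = -128695446/ 3298765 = -39.01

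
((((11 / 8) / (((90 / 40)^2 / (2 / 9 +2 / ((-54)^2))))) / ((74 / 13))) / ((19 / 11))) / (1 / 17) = 8690825 / 83022894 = 0.10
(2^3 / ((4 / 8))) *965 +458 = 15898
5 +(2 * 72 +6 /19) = 2837 /19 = 149.32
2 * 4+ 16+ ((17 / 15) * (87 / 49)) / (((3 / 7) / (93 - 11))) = 42946 / 105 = 409.01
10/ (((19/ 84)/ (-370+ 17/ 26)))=-4033260/ 247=-16328.99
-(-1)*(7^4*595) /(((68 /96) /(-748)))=-1508596320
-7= -7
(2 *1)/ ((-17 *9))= -2/ 153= -0.01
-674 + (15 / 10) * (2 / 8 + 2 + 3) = -5329 / 8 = -666.12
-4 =-4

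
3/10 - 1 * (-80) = 803/10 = 80.30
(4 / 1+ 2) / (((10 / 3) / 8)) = 72 / 5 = 14.40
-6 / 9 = -2 / 3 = -0.67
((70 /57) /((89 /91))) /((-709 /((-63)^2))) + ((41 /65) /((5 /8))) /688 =-235499748821 /33509786050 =-7.03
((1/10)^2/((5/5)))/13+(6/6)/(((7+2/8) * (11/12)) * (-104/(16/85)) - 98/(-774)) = 29371087/59111373100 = 0.00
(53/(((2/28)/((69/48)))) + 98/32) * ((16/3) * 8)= 45640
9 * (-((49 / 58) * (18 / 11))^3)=-771895089 / 32461759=-23.78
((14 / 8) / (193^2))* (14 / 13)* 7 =343 / 968474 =0.00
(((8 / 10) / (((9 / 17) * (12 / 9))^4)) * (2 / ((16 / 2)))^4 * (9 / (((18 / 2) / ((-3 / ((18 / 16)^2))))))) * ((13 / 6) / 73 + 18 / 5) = -663908429 / 6130598400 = -0.11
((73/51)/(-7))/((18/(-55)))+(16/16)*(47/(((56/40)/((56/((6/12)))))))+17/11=3762.17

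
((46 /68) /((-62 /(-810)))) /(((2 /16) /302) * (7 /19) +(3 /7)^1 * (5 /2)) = 1496585160 /181461383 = 8.25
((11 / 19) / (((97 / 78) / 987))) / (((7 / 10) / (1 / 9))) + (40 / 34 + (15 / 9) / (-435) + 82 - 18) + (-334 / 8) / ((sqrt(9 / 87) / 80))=1129363693 / 8177391 - 3340 * sqrt(87) / 3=-10246.37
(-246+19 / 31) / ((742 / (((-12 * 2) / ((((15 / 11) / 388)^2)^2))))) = 10096504672400841728 / 194079375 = 52022553516.57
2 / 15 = 0.13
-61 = -61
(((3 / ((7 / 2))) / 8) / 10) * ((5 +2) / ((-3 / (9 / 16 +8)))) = -137 / 640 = -0.21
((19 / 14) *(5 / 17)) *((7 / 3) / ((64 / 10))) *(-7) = -3325 / 3264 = -1.02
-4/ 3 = -1.33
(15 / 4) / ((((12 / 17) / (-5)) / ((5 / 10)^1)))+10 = -105 / 32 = -3.28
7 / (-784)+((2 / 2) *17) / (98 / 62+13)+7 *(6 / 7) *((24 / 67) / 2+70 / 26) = 202669989 / 11023376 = 18.39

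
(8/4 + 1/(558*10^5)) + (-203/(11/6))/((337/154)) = -913892399663/18804600000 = -48.60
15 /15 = 1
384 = 384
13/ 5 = 2.60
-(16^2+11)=-267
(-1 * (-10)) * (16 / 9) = 160 / 9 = 17.78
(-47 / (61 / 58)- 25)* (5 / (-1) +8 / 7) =114777 / 427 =268.80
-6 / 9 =-2 / 3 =-0.67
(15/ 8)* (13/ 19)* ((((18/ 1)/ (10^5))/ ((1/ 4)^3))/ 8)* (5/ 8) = 351/ 304000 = 0.00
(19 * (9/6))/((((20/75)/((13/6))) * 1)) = 3705/16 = 231.56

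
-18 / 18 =-1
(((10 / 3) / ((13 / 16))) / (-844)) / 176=-5 / 181038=-0.00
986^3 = 958585256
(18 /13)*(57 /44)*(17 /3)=10.16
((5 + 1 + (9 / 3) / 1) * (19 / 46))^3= 51.37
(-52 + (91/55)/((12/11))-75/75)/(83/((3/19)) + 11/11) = -3089/31600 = -0.10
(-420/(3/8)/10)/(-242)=56/121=0.46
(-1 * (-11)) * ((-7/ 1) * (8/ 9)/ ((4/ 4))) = -616/ 9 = -68.44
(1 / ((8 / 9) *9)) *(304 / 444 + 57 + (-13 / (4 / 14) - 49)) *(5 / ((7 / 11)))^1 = -449515 / 12432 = -36.16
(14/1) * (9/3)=42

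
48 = 48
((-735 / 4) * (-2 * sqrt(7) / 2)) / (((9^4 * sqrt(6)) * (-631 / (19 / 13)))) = -4655 * sqrt(42) / 430559064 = -0.00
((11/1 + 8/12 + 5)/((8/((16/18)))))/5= 10/27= 0.37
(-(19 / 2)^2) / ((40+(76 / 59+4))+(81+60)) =-21299 / 43964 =-0.48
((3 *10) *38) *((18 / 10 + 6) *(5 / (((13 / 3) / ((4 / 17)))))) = 41040 / 17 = 2414.12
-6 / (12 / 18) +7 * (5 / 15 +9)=169 / 3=56.33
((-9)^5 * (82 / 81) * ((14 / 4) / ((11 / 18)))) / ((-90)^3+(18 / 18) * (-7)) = 3766014 / 8019077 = 0.47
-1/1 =-1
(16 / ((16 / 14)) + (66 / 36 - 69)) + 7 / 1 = -277 / 6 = -46.17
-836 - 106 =-942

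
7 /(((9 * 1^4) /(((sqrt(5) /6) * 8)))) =28 * sqrt(5) /27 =2.32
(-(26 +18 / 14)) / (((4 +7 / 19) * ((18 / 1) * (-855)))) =191 / 470610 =0.00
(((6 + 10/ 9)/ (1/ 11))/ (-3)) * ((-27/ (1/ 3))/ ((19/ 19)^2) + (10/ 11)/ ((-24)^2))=513206/ 243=2111.96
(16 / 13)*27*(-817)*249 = -87883056 / 13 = -6760235.08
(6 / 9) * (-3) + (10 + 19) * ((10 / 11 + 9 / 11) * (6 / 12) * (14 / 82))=2053 / 902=2.28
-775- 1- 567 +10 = -1333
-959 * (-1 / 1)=959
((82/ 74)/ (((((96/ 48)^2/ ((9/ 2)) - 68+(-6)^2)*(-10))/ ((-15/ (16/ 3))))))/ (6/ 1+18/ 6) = -369/ 331520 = -0.00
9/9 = 1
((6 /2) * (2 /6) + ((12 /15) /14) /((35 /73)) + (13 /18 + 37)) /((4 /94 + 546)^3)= 88919519819 /372719087006515200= 0.00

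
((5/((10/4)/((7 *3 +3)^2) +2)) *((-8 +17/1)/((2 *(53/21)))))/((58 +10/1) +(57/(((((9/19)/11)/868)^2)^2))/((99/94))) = 535692528/1076025643443434919952836463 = 0.00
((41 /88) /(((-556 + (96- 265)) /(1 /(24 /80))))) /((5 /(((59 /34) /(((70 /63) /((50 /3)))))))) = -2419 /216920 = -0.01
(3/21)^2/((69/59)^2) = 3481/233289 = 0.01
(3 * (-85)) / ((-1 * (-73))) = -255 / 73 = -3.49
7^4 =2401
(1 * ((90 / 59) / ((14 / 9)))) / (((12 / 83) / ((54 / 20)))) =60507 / 3304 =18.31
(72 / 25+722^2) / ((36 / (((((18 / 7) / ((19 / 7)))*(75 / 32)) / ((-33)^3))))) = -3258043 / 3641616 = -0.89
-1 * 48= -48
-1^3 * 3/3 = -1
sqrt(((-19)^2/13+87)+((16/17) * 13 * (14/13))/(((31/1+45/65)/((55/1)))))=2 * sqrt(17829188039)/22763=11.73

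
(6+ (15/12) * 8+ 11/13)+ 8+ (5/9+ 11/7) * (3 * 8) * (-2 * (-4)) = 118271/273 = 433.23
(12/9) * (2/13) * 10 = 80/39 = 2.05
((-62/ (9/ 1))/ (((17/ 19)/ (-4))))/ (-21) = -4712/ 3213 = -1.47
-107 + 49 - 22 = -80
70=70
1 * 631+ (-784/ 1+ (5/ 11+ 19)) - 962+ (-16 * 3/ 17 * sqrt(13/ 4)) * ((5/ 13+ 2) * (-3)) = -12051/ 11+ 2232 * sqrt(13)/ 221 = -1059.13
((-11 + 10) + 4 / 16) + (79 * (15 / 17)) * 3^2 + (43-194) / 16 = 167869 / 272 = 617.17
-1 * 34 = -34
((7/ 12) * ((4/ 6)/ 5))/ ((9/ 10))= 0.09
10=10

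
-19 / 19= -1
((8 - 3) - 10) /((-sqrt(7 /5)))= 5* sqrt(35) /7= 4.23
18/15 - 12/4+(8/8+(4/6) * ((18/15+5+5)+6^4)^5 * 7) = 166989149695311798964/9375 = 17812175967499925.22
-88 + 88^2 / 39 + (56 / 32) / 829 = 110.57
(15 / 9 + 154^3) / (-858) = -4256.72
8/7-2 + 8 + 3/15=257/35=7.34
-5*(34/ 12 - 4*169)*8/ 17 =80780/ 51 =1583.92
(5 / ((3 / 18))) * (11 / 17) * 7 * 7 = 16170 / 17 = 951.18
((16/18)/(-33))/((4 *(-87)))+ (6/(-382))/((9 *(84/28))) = -2489/4935249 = -0.00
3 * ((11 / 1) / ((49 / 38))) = 1254 / 49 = 25.59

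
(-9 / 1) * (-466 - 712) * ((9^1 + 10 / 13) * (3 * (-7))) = -28275534 / 13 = -2175041.08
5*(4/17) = 20/17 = 1.18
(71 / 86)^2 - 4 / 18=30577 / 66564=0.46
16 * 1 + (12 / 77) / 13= 16028 / 1001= 16.01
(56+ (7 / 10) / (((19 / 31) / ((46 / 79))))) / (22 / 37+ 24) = 2247861 / 975650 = 2.30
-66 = -66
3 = 3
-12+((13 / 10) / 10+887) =87513 / 100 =875.13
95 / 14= 6.79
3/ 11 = 0.27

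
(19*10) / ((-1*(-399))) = 0.48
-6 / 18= -1 / 3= -0.33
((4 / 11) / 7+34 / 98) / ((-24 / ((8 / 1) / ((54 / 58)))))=-0.14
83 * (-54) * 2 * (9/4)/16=-20169/16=-1260.56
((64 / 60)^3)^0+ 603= 604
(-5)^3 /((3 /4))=-500 /3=-166.67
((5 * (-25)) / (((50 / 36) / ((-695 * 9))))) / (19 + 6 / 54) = 2533275 / 86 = 29456.69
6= 6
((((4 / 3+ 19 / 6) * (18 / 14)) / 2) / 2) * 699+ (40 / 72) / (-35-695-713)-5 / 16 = 1470166801 / 1454544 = 1010.74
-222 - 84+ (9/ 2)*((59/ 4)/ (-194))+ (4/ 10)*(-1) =-2380319/ 7760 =-306.74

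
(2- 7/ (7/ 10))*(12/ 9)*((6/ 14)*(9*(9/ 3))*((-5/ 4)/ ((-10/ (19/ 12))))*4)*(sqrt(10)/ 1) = -684*sqrt(10)/ 7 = -309.00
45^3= 91125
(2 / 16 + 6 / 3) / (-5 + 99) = 17 / 752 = 0.02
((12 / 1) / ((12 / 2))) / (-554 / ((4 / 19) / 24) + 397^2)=2 / 94453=0.00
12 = 12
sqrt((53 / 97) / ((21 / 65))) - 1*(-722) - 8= sqrt(7017465) / 2037 +714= 715.30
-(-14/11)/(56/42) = 21/22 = 0.95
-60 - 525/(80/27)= -3795/16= -237.19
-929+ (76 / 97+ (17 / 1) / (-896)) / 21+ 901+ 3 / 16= -16898531 / 608384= -27.78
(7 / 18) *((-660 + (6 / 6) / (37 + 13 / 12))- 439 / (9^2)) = -172416097 / 666306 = -258.76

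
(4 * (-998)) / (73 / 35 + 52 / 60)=-1352.13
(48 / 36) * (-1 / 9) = -4 / 27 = -0.15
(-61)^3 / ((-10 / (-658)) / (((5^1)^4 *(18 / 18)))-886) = 9334593625 / 36436749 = 256.19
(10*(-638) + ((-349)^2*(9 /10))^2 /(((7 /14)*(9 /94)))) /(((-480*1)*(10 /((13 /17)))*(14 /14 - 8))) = 81580322248399 /14280000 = 5712907.72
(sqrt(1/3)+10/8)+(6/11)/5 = sqrt(3)/3+299/220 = 1.94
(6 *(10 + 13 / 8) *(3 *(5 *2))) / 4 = 4185 / 8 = 523.12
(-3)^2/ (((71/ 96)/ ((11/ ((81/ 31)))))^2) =119071744/ 408321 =291.61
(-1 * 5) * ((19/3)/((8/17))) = -1615/24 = -67.29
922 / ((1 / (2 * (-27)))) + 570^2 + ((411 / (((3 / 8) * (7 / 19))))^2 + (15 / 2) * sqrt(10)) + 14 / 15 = 15 * sqrt(10) / 2 + 6706792646 / 735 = 9124911.67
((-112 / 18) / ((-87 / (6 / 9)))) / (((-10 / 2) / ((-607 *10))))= 135968 / 2349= 57.88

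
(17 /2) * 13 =110.50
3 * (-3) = -9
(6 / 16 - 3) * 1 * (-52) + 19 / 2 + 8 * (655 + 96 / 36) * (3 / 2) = 8038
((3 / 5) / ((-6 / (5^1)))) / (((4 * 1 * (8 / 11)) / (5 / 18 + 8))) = -1639 / 1152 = -1.42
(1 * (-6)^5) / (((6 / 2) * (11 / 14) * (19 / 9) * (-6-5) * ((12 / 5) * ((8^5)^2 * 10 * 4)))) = 1701 / 1234266226688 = 0.00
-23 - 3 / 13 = -23.23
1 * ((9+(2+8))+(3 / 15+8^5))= 163936 / 5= 32787.20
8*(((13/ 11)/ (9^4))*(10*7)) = 7280/ 72171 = 0.10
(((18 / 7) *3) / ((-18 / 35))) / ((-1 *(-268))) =-15 / 268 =-0.06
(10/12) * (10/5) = 5/3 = 1.67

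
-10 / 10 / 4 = -1 / 4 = -0.25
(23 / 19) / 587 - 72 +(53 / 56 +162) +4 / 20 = 284642153 / 3122840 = 91.15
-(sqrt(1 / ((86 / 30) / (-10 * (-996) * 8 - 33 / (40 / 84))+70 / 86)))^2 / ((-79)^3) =102697803 / 41215562171387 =0.00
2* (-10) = -20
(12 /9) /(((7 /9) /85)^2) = 15924.49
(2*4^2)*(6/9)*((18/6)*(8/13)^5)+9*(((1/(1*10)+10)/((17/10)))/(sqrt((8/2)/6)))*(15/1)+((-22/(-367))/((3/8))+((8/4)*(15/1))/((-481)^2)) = 3250505585390/559638428817+13635*sqrt(6)/34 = 988.13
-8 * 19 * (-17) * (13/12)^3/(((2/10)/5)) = 17740775/216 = 82133.22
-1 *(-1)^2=-1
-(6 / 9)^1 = -2 / 3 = -0.67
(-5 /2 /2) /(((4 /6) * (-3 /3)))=15 /8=1.88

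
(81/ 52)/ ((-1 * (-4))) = 81/ 208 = 0.39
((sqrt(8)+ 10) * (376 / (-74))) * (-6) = 2256 * sqrt(2) / 37+ 11280 / 37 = 391.09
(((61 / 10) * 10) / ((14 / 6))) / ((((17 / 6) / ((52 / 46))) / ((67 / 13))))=147132 / 2737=53.76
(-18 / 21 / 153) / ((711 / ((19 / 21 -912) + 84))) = 34738 / 5330367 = 0.01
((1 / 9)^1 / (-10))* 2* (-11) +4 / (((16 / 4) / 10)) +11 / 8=4183 / 360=11.62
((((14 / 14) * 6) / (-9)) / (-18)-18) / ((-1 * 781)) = 485 / 21087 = 0.02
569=569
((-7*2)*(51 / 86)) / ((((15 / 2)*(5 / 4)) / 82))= -78064 / 1075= -72.62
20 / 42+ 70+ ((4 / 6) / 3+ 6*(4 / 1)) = 5966 / 63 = 94.70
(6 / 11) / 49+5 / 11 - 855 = -854.53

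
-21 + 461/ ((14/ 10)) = 2158/ 7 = 308.29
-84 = -84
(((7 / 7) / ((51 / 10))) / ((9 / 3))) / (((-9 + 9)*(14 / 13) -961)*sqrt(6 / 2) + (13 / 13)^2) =-4805*sqrt(3) / 211947993 -5 / 211947993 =-0.00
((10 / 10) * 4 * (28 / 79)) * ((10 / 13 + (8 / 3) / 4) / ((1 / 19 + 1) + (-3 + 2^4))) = 119168 / 822627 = 0.14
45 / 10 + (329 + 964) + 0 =2595 / 2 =1297.50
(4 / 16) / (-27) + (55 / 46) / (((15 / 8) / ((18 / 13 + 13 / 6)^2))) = 1124063 / 139932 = 8.03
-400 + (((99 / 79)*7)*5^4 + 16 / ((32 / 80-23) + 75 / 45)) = 63029945 / 12403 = 5081.83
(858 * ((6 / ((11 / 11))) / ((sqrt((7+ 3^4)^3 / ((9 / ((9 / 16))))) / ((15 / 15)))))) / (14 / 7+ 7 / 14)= 117 * sqrt(22) / 55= 9.98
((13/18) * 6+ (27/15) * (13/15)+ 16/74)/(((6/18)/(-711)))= -12054294/925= -13031.67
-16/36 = -4/9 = -0.44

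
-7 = -7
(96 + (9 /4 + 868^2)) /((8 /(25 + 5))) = 45211335 /16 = 2825708.44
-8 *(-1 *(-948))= -7584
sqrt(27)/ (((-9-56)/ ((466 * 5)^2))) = -3257340 * sqrt(3)/ 13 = -433990.64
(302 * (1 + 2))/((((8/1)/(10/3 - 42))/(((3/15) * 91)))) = -398489/5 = -79697.80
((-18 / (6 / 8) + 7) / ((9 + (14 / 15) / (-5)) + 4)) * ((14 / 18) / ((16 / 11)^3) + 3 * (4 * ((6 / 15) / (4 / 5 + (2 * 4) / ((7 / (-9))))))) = 329365225 / 980127744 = 0.34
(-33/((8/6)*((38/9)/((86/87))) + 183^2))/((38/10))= -63855/246286493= -0.00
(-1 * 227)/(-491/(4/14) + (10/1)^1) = 454/3417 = 0.13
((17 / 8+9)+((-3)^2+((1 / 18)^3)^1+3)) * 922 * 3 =31086613 / 486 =63964.22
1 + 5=6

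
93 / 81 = 31 / 27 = 1.15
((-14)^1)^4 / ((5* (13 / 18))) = 691488 / 65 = 10638.28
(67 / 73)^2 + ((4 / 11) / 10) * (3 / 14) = 1744252 / 2051665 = 0.85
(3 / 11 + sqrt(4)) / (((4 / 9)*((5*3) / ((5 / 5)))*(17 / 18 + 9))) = 135 / 3938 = 0.03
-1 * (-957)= 957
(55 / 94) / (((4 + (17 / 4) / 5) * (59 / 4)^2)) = 8800 / 15869879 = 0.00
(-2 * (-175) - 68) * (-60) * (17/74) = -143820/37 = -3887.03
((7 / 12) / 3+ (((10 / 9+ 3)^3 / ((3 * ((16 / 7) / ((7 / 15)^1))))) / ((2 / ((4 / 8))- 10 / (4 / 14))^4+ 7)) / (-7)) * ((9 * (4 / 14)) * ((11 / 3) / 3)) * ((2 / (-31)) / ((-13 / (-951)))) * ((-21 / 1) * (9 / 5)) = 328666882011083 / 3014672450400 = 109.02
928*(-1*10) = -9280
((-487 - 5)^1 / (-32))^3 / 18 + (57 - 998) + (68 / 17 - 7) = -759893 / 1024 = -742.08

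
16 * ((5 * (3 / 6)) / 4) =10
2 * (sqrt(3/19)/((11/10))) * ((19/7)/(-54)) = -10 * sqrt(57)/2079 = -0.04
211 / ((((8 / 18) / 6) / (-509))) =-2899773 / 2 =-1449886.50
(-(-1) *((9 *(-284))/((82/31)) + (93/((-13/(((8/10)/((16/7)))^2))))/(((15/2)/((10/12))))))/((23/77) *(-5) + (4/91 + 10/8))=47593937083/9827700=4842.84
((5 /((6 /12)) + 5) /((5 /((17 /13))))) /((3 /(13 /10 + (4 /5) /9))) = 425 /234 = 1.82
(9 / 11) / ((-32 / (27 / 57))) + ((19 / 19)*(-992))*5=-33172561 / 6688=-4960.01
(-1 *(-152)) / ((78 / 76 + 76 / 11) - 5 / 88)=254144 / 13173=19.29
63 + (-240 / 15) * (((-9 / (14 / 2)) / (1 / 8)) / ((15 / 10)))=1209 / 7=172.71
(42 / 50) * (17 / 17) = 21 / 25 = 0.84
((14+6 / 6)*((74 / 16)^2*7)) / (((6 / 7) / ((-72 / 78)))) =-1006215 / 416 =-2418.79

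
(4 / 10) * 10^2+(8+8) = 56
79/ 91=0.87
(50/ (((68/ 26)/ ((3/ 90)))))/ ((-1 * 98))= -65/ 9996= -0.01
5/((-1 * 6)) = -5/6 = -0.83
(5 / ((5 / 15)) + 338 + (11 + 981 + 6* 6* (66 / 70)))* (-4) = -193052 / 35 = -5515.77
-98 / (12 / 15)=-245 / 2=-122.50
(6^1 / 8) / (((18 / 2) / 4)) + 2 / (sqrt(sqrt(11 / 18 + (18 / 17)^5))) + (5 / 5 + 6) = 34* sqrt(3)* 34^(1 / 4)* 49630651^(3 / 4) / 49630651 + 22 / 3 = 9.03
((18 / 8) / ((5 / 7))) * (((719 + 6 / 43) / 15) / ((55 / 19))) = 12338277 / 236500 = 52.17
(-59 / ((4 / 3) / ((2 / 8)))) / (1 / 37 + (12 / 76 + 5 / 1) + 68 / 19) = -124431 / 98576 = -1.26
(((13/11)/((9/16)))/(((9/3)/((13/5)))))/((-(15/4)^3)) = -173056/5011875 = -0.03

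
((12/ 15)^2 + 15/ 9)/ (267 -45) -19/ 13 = -314101/ 216450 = -1.45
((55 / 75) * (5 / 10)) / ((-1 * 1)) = -0.37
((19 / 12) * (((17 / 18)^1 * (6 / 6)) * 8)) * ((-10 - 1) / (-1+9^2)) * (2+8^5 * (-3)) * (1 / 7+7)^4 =27286484843750 / 64827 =420912348.92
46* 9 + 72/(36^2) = 7453/18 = 414.06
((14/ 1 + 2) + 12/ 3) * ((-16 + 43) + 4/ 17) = 544.71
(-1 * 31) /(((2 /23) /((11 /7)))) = -7843 /14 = -560.21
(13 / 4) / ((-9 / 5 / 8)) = -130 / 9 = -14.44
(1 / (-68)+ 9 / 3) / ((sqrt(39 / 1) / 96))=1624* sqrt(39) / 221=45.89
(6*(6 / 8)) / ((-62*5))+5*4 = 12391 / 620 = 19.99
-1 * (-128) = 128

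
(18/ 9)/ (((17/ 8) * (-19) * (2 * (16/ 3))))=-3/ 646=-0.00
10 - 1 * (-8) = 18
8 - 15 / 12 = 27 / 4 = 6.75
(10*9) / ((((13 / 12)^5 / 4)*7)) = 89579520 / 2599051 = 34.47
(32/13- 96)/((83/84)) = -102144/1079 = -94.67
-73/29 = -2.52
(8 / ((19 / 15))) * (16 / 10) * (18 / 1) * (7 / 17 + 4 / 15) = 199296 / 1615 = 123.40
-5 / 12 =-0.42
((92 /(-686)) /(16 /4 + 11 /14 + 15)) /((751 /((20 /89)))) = -1840 /907205747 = -0.00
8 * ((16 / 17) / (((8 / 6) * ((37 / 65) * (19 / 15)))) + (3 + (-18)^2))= 2623.83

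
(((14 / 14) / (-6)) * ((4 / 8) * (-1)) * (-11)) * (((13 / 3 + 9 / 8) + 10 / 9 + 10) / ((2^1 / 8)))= -13123 / 216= -60.75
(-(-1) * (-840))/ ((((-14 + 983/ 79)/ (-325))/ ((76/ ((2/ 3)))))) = -19988926.83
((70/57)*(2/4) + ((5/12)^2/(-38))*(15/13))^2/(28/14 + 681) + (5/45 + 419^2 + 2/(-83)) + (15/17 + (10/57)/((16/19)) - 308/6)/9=95125848277754833883/541856253699072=175555.51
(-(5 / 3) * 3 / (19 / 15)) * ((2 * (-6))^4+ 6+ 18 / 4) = -3111975 / 38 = -81894.08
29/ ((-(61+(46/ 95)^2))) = -261725/ 552641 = -0.47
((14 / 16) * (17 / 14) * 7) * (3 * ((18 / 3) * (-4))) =-1071 / 2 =-535.50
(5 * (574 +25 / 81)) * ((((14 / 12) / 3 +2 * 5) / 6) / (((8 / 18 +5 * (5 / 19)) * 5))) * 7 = 165282007 / 41796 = 3954.49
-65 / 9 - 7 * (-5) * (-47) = -14870 / 9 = -1652.22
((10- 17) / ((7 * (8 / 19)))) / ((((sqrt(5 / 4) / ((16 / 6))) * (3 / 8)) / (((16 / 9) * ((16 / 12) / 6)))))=-9728 * sqrt(5) / 3645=-5.97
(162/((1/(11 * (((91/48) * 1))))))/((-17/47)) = -9340.21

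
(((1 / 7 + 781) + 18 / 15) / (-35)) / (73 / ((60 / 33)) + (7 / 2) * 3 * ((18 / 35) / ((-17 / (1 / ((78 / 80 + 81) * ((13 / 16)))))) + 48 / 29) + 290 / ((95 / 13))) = -14577706158184 / 63396529032305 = -0.23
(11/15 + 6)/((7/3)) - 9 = -214/35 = -6.11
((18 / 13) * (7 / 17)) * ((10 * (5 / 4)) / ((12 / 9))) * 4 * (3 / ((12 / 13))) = 4725 / 68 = 69.49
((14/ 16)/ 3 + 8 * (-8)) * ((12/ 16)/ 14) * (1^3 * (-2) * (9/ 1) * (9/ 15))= 41283/ 1120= 36.86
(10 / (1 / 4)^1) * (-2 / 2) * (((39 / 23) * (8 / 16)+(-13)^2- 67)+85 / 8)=-104395 / 23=-4538.91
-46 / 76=-23 / 38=-0.61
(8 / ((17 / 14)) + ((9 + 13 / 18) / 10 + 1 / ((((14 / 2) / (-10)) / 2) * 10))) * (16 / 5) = 24932 / 1071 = 23.28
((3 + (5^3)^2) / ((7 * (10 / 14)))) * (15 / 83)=46884 / 83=564.87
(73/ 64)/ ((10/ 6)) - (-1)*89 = 28699/ 320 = 89.68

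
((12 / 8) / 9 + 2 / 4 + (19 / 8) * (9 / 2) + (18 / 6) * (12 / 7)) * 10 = 27715 / 168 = 164.97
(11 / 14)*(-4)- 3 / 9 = -73 / 21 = -3.48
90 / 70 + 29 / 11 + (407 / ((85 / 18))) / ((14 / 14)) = 589772 / 6545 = 90.11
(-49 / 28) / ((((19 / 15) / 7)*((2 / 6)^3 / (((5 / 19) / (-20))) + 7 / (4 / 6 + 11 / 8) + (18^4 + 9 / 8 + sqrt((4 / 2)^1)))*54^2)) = -272215674815 / 8616365552355189606 + 144060*sqrt(2) / 478686975130843867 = -0.00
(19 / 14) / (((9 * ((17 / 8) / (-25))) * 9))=-1900 / 9639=-0.20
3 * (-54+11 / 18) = -961 / 6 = -160.17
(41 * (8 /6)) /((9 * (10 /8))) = 656 /135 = 4.86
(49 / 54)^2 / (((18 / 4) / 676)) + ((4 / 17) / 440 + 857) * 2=11273387581 / 6134535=1837.69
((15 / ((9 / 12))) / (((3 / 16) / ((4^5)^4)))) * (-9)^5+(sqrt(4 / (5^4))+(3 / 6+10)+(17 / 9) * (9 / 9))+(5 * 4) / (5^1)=-3116402981210161144589 / 450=-6925339958244802543.53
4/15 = 0.27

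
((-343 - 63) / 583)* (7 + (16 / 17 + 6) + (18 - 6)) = -179046 / 9911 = -18.07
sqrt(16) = 4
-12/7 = -1.71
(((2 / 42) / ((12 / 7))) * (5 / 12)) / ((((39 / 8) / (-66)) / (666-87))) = -10615 / 117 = -90.73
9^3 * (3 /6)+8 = 745 /2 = 372.50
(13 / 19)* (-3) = -2.05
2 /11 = 0.18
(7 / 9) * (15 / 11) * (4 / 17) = 140 / 561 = 0.25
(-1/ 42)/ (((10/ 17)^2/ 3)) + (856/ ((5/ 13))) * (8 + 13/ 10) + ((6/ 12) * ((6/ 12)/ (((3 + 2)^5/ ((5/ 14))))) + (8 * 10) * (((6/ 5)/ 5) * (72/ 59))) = 764098089/ 36875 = 20721.30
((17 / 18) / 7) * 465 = 2635 / 42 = 62.74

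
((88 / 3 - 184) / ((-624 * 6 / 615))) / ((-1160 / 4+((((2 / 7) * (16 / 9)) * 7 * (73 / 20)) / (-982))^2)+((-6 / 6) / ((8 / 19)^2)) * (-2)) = -0.09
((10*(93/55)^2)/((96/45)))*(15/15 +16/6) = 8649/176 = 49.14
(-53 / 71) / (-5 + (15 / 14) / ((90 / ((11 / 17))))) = 75684 / 506159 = 0.15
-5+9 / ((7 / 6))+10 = 89 / 7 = 12.71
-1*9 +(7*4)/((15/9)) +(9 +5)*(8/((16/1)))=74/5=14.80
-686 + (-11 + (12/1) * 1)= -685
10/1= 10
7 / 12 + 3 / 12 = 5 / 6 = 0.83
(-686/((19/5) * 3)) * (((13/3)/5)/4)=-4459/342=-13.04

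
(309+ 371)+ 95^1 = 775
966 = 966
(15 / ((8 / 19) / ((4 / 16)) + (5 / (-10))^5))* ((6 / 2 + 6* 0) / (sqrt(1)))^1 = 1824 / 67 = 27.22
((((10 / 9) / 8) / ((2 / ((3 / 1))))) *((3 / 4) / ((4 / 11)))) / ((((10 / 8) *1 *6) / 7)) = 77 / 192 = 0.40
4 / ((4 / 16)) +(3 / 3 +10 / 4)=39 / 2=19.50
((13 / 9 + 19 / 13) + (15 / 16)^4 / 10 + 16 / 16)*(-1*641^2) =-25098472360049 / 15335424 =-1636633.74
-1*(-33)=33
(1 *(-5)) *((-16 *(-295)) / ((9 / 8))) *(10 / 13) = -16136.75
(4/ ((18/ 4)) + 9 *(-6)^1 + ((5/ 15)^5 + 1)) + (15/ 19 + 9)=-42.32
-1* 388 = -388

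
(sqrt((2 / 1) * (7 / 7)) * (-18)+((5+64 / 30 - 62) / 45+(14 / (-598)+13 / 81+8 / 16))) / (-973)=704987 / 1178254350+18 * sqrt(2) / 973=0.03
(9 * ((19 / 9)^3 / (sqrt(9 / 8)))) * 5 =68590 * sqrt(2) / 243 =399.18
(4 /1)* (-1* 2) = -8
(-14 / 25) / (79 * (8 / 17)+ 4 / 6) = -357 / 24125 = -0.01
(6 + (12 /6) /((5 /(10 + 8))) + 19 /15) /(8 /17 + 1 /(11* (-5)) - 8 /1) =-40579 /21171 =-1.92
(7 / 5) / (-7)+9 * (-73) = -3286 / 5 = -657.20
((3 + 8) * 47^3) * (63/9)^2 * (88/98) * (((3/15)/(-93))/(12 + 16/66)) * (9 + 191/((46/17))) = -505907779993/720130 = -702522.85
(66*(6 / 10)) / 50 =99 / 125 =0.79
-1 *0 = 0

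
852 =852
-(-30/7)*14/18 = 10/3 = 3.33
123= 123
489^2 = 239121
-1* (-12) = 12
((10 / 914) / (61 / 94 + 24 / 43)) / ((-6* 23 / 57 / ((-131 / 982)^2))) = -3294826195 / 49453590662756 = -0.00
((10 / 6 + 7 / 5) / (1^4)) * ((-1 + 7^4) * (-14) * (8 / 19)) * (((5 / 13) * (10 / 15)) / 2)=-5562.21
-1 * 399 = -399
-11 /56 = -0.20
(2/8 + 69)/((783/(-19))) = -5263/3132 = -1.68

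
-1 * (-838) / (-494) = -419 / 247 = -1.70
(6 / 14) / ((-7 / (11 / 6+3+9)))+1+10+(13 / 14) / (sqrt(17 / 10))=13 * sqrt(170) / 238+995 / 98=10.87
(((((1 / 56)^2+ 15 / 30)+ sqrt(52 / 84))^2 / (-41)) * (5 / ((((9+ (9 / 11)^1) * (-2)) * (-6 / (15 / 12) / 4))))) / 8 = -7053570425 / 12541578706944 -143825 * sqrt(273) / 4665765888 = -0.00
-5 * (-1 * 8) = 40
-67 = -67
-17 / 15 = -1.13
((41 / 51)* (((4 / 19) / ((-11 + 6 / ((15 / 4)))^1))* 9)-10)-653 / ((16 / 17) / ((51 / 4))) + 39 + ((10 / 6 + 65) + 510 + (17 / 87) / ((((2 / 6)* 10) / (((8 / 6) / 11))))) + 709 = -35014619193259 / 4649029440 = -7531.60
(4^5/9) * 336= 114688/3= 38229.33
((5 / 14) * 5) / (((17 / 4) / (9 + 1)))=500 / 119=4.20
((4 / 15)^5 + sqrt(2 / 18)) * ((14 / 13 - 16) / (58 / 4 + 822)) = -14087116 / 2359378125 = -0.01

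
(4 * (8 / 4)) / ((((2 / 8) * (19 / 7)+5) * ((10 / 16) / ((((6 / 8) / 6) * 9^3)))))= 54432 / 265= 205.40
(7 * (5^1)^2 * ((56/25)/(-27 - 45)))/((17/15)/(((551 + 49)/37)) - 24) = 49000/215371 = 0.23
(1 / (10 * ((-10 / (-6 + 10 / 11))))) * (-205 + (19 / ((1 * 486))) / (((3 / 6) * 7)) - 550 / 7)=-964672 / 66825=-14.44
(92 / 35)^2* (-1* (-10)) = 16928 / 245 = 69.09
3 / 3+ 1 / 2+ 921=1845 / 2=922.50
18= 18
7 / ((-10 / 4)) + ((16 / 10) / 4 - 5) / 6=-107 / 30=-3.57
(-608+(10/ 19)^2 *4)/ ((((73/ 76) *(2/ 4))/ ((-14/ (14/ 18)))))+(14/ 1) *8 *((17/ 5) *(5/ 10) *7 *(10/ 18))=293181016/ 12483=23486.42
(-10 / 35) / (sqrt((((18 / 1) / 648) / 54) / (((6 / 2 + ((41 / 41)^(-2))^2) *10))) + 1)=-155520 / 544313 + 144 *sqrt(15) / 544313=-0.28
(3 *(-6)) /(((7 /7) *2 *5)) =-9 /5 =-1.80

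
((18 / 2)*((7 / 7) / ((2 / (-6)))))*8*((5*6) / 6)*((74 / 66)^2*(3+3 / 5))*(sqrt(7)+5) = -37369.90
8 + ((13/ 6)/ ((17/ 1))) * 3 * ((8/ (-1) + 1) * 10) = -319/ 17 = -18.76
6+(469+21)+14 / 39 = 19358 / 39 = 496.36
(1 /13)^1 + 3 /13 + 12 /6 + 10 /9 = 400 /117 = 3.42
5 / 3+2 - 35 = -94 / 3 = -31.33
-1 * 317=-317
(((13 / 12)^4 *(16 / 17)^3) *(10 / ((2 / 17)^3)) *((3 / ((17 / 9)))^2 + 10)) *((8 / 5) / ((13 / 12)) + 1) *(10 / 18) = 25602036460 / 210681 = 121520.39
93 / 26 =3.58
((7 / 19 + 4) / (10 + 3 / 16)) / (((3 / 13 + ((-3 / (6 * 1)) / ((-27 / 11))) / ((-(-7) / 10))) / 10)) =8.22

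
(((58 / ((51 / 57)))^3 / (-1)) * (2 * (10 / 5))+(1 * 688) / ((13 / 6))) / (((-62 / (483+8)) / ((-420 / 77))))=-47052184.63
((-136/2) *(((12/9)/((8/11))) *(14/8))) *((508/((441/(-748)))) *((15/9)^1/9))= 177642520/5103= 34811.39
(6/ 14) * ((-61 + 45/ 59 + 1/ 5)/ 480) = -17711/ 330400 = -0.05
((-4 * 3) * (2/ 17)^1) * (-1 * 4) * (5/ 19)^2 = 2400/ 6137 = 0.39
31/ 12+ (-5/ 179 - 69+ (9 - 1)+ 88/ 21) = -815765/ 15036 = -54.25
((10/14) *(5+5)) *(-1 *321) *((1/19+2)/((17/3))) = -1877850/2261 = -830.54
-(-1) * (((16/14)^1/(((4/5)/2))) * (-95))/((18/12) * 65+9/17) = -64600/23331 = -2.77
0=0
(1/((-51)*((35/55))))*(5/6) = -55/2142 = -0.03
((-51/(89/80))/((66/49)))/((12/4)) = -33320/2937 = -11.34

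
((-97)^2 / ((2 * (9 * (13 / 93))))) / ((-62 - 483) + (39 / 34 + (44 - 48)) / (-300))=-495854300 / 72265739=-6.86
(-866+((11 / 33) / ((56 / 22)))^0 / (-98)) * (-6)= 254607 / 49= 5196.06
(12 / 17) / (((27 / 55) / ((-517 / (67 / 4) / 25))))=-90992 / 51255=-1.78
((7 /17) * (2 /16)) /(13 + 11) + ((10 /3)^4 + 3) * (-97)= -1081005059 /88128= -12266.31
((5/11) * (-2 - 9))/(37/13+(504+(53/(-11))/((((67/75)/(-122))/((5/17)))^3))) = -1056518762585/66084091353631501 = -0.00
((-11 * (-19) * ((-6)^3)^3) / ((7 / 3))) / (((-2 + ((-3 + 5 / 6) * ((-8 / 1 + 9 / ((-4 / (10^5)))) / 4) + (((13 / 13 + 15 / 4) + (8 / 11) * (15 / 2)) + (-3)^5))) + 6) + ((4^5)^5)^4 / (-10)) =4170352158720 / 742405376447653507300386486661617122365257783127650289347210227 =0.00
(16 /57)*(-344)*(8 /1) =-44032 /57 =-772.49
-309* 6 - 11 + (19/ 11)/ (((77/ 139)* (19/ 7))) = -225526/ 121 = -1863.85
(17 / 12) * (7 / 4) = 2.48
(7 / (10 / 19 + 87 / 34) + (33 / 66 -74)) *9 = -641.08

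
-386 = -386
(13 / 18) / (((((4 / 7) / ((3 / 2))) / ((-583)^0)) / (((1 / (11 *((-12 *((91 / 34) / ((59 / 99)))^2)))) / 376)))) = -1006009 / 531196009344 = -0.00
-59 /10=-5.90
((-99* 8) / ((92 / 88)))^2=303595776 / 529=573905.06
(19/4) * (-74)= -351.50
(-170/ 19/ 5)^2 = 1156/ 361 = 3.20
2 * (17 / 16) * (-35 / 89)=-595 / 712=-0.84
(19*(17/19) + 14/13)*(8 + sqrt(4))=180.77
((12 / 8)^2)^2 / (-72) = -9 / 128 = -0.07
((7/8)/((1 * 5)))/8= 7/320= 0.02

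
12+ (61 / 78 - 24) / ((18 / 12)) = -407 / 117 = -3.48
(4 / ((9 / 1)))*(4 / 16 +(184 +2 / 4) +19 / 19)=82.56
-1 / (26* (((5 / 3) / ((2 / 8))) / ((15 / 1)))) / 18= -1 / 208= -0.00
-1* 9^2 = -81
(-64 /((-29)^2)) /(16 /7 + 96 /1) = -28 /36163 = -0.00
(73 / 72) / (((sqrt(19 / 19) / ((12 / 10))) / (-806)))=-29419 / 30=-980.63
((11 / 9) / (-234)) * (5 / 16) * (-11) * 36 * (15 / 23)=3025 / 7176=0.42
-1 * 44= -44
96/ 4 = 24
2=2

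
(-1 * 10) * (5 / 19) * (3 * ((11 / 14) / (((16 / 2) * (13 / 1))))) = -825 / 13832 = -0.06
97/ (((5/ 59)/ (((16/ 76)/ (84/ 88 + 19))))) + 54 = 2755694/ 41705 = 66.08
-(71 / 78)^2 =-5041 / 6084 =-0.83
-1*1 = -1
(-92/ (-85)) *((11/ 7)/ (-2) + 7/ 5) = 1978/ 2975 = 0.66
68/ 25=2.72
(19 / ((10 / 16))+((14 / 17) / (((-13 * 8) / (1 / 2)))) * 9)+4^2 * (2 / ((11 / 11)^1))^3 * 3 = 3662981 / 8840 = 414.36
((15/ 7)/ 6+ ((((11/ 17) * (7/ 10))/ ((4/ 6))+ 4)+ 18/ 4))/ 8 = 22697/ 19040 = 1.19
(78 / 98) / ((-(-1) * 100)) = 39 / 4900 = 0.01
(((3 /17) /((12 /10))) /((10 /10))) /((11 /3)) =15 /374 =0.04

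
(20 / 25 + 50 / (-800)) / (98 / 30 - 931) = -177 / 222656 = -0.00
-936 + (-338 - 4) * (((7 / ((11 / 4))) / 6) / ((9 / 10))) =-36208 / 33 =-1097.21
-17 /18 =-0.94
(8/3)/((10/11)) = 44/15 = 2.93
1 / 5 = 0.20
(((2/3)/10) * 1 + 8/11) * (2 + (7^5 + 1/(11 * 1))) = 4844380/363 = 13345.40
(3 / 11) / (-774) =-1 / 2838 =-0.00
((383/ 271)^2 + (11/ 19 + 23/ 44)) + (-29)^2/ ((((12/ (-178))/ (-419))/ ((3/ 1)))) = 15680868.60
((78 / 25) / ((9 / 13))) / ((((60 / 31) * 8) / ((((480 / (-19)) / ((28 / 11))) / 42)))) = -57629 / 837900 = -0.07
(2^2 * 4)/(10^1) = 8/5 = 1.60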